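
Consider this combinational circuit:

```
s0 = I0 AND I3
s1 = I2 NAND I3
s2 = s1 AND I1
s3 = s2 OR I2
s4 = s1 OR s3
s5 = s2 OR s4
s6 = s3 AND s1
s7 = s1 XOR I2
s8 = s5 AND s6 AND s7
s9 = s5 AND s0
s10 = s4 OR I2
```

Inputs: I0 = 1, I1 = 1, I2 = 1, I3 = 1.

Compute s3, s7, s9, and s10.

s3 = 1, s7 = 1, s9 = 1, s10 = 1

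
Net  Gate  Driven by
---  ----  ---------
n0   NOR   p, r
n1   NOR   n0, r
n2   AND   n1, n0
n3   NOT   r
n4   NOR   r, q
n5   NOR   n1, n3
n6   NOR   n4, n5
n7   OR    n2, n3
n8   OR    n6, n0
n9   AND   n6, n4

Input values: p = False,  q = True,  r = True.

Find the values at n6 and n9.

n6 = False; n9 = False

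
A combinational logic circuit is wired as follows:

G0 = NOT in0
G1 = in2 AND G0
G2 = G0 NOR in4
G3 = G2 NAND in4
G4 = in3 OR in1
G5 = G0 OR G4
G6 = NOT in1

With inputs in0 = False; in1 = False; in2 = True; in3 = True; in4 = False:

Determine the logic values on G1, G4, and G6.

G1 = True, G4 = True, G6 = True

G0 = NOT in0 = NOT False = True
G1 = in2 AND G0 = True AND True = True
G4 = in3 OR in1 = True OR False = True
G6 = NOT in1 = NOT False = True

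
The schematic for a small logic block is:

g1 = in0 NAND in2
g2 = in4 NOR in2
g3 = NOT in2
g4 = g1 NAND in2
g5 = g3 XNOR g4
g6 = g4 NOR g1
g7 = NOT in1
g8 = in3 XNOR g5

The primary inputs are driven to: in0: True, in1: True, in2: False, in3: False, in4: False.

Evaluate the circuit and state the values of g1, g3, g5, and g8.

g1 = in0 NAND in2 = True NAND False = True
g3 = NOT in2 = NOT False = True
g4 = g1 NAND in2 = True NAND False = True
g5 = g3 XNOR g4 = True XNOR True = True
g8 = in3 XNOR g5 = False XNOR True = False

g1 = True  g3 = True  g5 = True  g8 = False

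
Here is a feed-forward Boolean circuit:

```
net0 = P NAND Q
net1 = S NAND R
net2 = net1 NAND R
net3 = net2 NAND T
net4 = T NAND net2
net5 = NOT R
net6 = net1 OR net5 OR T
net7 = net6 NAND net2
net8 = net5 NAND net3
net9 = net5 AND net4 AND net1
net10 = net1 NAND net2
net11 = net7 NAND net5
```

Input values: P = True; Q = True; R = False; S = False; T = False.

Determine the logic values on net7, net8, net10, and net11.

net1 = S NAND R = False NAND False = True
net2 = net1 NAND R = True NAND False = True
net3 = net2 NAND T = True NAND False = True
net5 = NOT R = NOT False = True
net6 = net1 OR net5 OR T = True OR True OR False = True
net7 = net6 NAND net2 = True NAND True = False
net8 = net5 NAND net3 = True NAND True = False
net10 = net1 NAND net2 = True NAND True = False
net11 = net7 NAND net5 = False NAND True = True

net7 = False, net8 = False, net10 = False, net11 = True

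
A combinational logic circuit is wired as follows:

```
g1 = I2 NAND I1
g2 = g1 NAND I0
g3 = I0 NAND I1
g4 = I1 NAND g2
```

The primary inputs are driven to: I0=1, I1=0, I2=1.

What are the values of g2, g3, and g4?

g2 = 0; g3 = 1; g4 = 1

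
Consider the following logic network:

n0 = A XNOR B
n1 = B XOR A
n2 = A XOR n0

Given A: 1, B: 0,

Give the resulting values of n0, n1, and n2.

n0 = A XNOR B = 1 XNOR 0 = 0
n1 = B XOR A = 0 XOR 1 = 1
n2 = A XOR n0 = 1 XOR 0 = 1

n0 = 0; n1 = 1; n2 = 1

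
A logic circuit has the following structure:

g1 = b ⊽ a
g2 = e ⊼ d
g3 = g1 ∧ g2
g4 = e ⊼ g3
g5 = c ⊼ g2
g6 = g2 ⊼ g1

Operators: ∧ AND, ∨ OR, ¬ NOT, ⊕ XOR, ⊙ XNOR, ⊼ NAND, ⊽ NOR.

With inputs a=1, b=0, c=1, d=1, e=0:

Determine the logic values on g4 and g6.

g1 = b NOR a = 0 NOR 1 = 0
g2 = e NAND d = 0 NAND 1 = 1
g3 = g1 AND g2 = 0 AND 1 = 0
g4 = e NAND g3 = 0 NAND 0 = 1
g6 = g2 NAND g1 = 1 NAND 0 = 1

g4 = 1, g6 = 1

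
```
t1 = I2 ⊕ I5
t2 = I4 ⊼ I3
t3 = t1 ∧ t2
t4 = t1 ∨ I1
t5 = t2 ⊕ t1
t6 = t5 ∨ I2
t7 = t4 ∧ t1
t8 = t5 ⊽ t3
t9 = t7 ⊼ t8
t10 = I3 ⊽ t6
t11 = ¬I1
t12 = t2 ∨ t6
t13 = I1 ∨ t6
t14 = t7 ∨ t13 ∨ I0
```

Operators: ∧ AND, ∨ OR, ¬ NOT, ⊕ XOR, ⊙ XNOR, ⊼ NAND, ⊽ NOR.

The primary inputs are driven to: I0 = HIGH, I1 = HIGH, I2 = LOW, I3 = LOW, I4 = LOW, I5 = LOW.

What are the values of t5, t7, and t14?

t5 = HIGH, t7 = LOW, t14 = HIGH

t1 = I2 XOR I5 = LOW XOR LOW = LOW
t2 = I4 NAND I3 = LOW NAND LOW = HIGH
t4 = t1 OR I1 = LOW OR HIGH = HIGH
t5 = t2 XOR t1 = HIGH XOR LOW = HIGH
t6 = t5 OR I2 = HIGH OR LOW = HIGH
t7 = t4 AND t1 = HIGH AND LOW = LOW
t13 = I1 OR t6 = HIGH OR HIGH = HIGH
t14 = t7 OR t13 OR I0 = LOW OR HIGH OR HIGH = HIGH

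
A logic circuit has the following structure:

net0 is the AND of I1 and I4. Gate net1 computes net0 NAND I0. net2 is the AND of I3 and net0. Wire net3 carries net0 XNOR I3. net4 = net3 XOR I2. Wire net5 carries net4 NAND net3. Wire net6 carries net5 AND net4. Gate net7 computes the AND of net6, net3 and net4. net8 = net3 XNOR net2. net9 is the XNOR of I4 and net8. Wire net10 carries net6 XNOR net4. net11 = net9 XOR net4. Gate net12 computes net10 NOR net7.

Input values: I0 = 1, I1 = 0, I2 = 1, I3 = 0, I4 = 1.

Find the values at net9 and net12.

net0 = I1 AND I4 = 0 AND 1 = 0
net2 = I3 AND net0 = 0 AND 0 = 0
net3 = net0 XNOR I3 = 0 XNOR 0 = 1
net4 = net3 XOR I2 = 1 XOR 1 = 0
net5 = net4 NAND net3 = 0 NAND 1 = 1
net6 = net5 AND net4 = 1 AND 0 = 0
net7 = net6 AND net3 AND net4 = 0 AND 1 AND 0 = 0
net8 = net3 XNOR net2 = 1 XNOR 0 = 0
net9 = I4 XNOR net8 = 1 XNOR 0 = 0
net10 = net6 XNOR net4 = 0 XNOR 0 = 1
net12 = net10 NOR net7 = 1 NOR 0 = 0

net9 = 0, net12 = 0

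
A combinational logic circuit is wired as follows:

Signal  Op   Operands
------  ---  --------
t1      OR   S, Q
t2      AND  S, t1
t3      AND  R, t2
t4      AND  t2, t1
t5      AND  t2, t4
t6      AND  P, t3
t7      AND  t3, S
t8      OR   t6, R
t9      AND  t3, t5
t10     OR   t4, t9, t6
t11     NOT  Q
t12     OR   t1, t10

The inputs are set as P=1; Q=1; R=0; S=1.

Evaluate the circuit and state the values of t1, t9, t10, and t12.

t1 = S OR Q = 1 OR 1 = 1
t2 = S AND t1 = 1 AND 1 = 1
t3 = R AND t2 = 0 AND 1 = 0
t4 = t2 AND t1 = 1 AND 1 = 1
t5 = t2 AND t4 = 1 AND 1 = 1
t6 = P AND t3 = 1 AND 0 = 0
t9 = t3 AND t5 = 0 AND 1 = 0
t10 = t4 OR t9 OR t6 = 1 OR 0 OR 0 = 1
t12 = t1 OR t10 = 1 OR 1 = 1

t1 = 1, t9 = 0, t10 = 1, t12 = 1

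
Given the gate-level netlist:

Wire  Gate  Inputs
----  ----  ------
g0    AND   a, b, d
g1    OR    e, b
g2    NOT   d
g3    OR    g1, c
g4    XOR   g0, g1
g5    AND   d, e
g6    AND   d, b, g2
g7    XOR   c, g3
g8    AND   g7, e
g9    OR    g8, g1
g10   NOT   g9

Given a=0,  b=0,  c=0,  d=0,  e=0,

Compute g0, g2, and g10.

g0 = 0; g2 = 1; g10 = 1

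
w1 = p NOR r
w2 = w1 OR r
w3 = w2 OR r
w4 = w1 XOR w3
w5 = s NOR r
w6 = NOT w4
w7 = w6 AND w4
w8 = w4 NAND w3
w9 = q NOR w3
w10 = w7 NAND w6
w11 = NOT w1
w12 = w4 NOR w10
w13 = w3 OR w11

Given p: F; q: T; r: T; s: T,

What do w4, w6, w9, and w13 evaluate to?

w1 = p NOR r = F NOR T = F
w2 = w1 OR r = F OR T = T
w3 = w2 OR r = T OR T = T
w4 = w1 XOR w3 = F XOR T = T
w6 = NOT w4 = NOT T = F
w9 = q NOR w3 = T NOR T = F
w11 = NOT w1 = NOT F = T
w13 = w3 OR w11 = T OR T = T

w4 = T; w6 = F; w9 = F; w13 = T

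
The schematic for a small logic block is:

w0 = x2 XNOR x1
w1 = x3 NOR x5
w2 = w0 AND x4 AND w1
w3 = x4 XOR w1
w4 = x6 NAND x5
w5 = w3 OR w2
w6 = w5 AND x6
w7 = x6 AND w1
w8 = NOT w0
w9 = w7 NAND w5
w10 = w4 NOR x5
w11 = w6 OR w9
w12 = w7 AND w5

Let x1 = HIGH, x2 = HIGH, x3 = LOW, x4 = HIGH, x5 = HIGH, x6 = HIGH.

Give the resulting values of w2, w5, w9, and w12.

w2 = LOW, w5 = HIGH, w9 = HIGH, w12 = LOW

w0 = x2 XNOR x1 = HIGH XNOR HIGH = HIGH
w1 = x3 NOR x5 = LOW NOR HIGH = LOW
w2 = w0 AND x4 AND w1 = HIGH AND HIGH AND LOW = LOW
w3 = x4 XOR w1 = HIGH XOR LOW = HIGH
w5 = w3 OR w2 = HIGH OR LOW = HIGH
w7 = x6 AND w1 = HIGH AND LOW = LOW
w9 = w7 NAND w5 = LOW NAND HIGH = HIGH
w12 = w7 AND w5 = LOW AND HIGH = LOW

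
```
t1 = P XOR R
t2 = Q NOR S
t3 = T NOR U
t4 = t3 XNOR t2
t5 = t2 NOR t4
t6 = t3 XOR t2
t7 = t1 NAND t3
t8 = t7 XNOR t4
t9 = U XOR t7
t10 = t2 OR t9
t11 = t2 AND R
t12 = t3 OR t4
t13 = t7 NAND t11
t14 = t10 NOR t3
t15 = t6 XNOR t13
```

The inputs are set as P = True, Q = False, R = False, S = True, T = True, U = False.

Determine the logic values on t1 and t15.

t1 = True  t15 = False

t1 = P XOR R = True XOR False = True
t2 = Q NOR S = False NOR True = False
t3 = T NOR U = True NOR False = False
t6 = t3 XOR t2 = False XOR False = False
t7 = t1 NAND t3 = True NAND False = True
t11 = t2 AND R = False AND False = False
t13 = t7 NAND t11 = True NAND False = True
t15 = t6 XNOR t13 = False XNOR True = False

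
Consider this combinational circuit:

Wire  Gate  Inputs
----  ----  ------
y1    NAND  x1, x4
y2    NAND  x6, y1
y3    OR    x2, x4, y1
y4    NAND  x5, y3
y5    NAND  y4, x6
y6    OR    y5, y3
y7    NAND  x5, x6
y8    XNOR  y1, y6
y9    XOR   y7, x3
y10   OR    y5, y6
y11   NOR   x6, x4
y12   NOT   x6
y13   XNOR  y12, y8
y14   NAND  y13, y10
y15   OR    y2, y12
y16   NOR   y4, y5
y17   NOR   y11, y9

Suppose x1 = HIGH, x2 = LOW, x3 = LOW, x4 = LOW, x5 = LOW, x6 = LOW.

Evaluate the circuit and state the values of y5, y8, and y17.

y5 = HIGH  y8 = HIGH  y17 = LOW

y1 = x1 NAND x4 = HIGH NAND LOW = HIGH
y3 = x2 OR x4 OR y1 = LOW OR LOW OR HIGH = HIGH
y4 = x5 NAND y3 = LOW NAND HIGH = HIGH
y5 = y4 NAND x6 = HIGH NAND LOW = HIGH
y6 = y5 OR y3 = HIGH OR HIGH = HIGH
y7 = x5 NAND x6 = LOW NAND LOW = HIGH
y8 = y1 XNOR y6 = HIGH XNOR HIGH = HIGH
y9 = y7 XOR x3 = HIGH XOR LOW = HIGH
y11 = x6 NOR x4 = LOW NOR LOW = HIGH
y17 = y11 NOR y9 = HIGH NOR HIGH = LOW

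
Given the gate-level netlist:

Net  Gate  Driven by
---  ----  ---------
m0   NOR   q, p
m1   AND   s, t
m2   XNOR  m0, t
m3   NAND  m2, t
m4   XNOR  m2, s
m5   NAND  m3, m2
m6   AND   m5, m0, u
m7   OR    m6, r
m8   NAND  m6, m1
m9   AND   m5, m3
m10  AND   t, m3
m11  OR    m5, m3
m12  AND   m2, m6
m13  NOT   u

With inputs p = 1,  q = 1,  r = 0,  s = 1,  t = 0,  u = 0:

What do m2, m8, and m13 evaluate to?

m2 = 1, m8 = 1, m13 = 1

m0 = q NOR p = 1 NOR 1 = 0
m1 = s AND t = 1 AND 0 = 0
m2 = m0 XNOR t = 0 XNOR 0 = 1
m3 = m2 NAND t = 1 NAND 0 = 1
m5 = m3 NAND m2 = 1 NAND 1 = 0
m6 = m5 AND m0 AND u = 0 AND 0 AND 0 = 0
m8 = m6 NAND m1 = 0 NAND 0 = 1
m13 = NOT u = NOT 0 = 1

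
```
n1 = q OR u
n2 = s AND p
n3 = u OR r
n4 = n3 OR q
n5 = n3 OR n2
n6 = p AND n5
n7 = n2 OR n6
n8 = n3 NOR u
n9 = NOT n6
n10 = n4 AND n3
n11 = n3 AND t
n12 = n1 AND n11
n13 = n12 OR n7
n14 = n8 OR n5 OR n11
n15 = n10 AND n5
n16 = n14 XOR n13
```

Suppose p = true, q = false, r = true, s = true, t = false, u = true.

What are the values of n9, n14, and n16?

n1 = q OR u = false OR true = true
n2 = s AND p = true AND true = true
n3 = u OR r = true OR true = true
n5 = n3 OR n2 = true OR true = true
n6 = p AND n5 = true AND true = true
n7 = n2 OR n6 = true OR true = true
n8 = n3 NOR u = true NOR true = false
n9 = NOT n6 = NOT true = false
n11 = n3 AND t = true AND false = false
n12 = n1 AND n11 = true AND false = false
n13 = n12 OR n7 = false OR true = true
n14 = n8 OR n5 OR n11 = false OR true OR false = true
n16 = n14 XOR n13 = true XOR true = false

n9 = false; n14 = true; n16 = false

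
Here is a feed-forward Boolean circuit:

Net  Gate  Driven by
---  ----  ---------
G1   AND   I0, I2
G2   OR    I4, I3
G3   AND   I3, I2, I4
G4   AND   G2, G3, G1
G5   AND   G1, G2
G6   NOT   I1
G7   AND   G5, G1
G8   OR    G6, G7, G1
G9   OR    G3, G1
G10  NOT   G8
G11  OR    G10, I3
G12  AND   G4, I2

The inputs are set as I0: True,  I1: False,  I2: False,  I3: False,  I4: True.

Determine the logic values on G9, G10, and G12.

G1 = I0 AND I2 = True AND False = False
G2 = I4 OR I3 = True OR False = True
G3 = I3 AND I2 AND I4 = False AND False AND True = False
G4 = G2 AND G3 AND G1 = True AND False AND False = False
G5 = G1 AND G2 = False AND True = False
G6 = NOT I1 = NOT False = True
G7 = G5 AND G1 = False AND False = False
G8 = G6 OR G7 OR G1 = True OR False OR False = True
G9 = G3 OR G1 = False OR False = False
G10 = NOT G8 = NOT True = False
G12 = G4 AND I2 = False AND False = False

G9 = False, G10 = False, G12 = False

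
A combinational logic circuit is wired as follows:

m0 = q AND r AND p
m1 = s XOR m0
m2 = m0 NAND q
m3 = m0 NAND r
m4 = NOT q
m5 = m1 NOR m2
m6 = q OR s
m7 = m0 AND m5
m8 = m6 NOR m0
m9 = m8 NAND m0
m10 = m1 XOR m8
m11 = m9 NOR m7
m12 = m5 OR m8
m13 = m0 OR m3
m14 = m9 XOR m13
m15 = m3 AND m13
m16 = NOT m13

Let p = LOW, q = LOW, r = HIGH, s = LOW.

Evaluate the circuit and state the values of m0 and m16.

m0 = LOW, m16 = LOW

m0 = q AND r AND p = LOW AND HIGH AND LOW = LOW
m3 = m0 NAND r = LOW NAND HIGH = HIGH
m13 = m0 OR m3 = LOW OR HIGH = HIGH
m16 = NOT m13 = NOT HIGH = LOW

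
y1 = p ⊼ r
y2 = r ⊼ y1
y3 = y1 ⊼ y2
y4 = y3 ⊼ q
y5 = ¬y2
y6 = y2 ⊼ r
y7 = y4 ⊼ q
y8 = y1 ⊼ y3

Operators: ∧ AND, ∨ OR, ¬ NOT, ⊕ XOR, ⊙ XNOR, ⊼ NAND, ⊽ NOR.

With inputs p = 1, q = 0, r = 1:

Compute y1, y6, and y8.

y1 = 0, y6 = 0, y8 = 1

y1 = p NAND r = 1 NAND 1 = 0
y2 = r NAND y1 = 1 NAND 0 = 1
y3 = y1 NAND y2 = 0 NAND 1 = 1
y6 = y2 NAND r = 1 NAND 1 = 0
y8 = y1 NAND y3 = 0 NAND 1 = 1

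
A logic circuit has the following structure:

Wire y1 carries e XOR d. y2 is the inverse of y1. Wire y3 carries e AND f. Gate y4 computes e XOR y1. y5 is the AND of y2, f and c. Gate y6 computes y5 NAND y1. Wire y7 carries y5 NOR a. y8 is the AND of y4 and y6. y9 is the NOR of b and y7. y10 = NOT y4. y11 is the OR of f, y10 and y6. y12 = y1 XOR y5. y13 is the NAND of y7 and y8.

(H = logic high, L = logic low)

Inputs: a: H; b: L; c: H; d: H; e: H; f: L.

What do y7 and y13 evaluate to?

y1 = e XOR d = H XOR H = L
y2 = NOT y1 = NOT L = H
y4 = e XOR y1 = H XOR L = H
y5 = y2 AND f AND c = H AND L AND H = L
y6 = y5 NAND y1 = L NAND L = H
y7 = y5 NOR a = L NOR H = L
y8 = y4 AND y6 = H AND H = H
y13 = y7 NAND y8 = L NAND H = H

y7 = L, y13 = H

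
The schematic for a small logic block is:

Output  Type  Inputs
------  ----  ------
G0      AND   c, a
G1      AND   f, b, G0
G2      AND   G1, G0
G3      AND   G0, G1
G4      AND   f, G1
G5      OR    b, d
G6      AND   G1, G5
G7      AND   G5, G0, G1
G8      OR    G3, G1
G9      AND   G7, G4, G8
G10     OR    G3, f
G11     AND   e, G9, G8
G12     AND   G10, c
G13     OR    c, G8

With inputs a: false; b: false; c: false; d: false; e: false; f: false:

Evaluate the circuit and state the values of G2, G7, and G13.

G0 = c AND a = false AND false = false
G1 = f AND b AND G0 = false AND false AND false = false
G2 = G1 AND G0 = false AND false = false
G3 = G0 AND G1 = false AND false = false
G5 = b OR d = false OR false = false
G7 = G5 AND G0 AND G1 = false AND false AND false = false
G8 = G3 OR G1 = false OR false = false
G13 = c OR G8 = false OR false = false

G2 = false, G7 = false, G13 = false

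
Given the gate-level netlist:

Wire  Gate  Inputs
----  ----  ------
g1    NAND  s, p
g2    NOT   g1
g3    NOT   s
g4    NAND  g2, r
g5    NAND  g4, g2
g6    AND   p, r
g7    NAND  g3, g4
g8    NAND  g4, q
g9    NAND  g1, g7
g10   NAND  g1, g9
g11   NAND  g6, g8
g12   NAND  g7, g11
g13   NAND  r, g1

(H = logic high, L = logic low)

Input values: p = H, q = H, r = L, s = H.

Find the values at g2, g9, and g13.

g2 = H; g9 = H; g13 = H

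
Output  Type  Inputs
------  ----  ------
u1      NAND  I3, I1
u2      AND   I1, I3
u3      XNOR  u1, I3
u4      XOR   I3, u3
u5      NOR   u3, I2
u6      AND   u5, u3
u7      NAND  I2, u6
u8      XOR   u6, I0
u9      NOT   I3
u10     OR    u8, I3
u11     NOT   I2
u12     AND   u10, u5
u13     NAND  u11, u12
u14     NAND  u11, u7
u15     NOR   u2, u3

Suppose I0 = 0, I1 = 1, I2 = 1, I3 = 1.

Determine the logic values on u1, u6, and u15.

u1 = 0, u6 = 0, u15 = 0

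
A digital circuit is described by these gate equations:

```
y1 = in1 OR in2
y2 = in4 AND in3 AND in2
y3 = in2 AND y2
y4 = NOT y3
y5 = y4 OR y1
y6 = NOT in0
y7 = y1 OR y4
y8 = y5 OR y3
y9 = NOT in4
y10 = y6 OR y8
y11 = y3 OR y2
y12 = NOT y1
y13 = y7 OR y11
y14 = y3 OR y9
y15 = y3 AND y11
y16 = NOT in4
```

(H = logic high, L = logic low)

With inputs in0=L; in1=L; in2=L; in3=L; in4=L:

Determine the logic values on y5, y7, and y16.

y5 = H; y7 = H; y16 = H

y1 = in1 OR in2 = L OR L = L
y2 = in4 AND in3 AND in2 = L AND L AND L = L
y3 = in2 AND y2 = L AND L = L
y4 = NOT y3 = NOT L = H
y5 = y4 OR y1 = H OR L = H
y7 = y1 OR y4 = L OR H = H
y16 = NOT in4 = NOT L = H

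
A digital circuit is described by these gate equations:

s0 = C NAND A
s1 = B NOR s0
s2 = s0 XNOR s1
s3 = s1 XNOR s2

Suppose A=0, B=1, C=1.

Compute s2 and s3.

s2 = 0; s3 = 1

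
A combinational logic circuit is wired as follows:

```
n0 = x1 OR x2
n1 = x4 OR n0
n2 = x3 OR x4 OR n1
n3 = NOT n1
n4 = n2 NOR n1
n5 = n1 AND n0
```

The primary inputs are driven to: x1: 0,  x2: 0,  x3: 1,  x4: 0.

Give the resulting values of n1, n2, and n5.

n1 = 0; n2 = 1; n5 = 0

n0 = x1 OR x2 = 0 OR 0 = 0
n1 = x4 OR n0 = 0 OR 0 = 0
n2 = x3 OR x4 OR n1 = 1 OR 0 OR 0 = 1
n5 = n1 AND n0 = 0 AND 0 = 0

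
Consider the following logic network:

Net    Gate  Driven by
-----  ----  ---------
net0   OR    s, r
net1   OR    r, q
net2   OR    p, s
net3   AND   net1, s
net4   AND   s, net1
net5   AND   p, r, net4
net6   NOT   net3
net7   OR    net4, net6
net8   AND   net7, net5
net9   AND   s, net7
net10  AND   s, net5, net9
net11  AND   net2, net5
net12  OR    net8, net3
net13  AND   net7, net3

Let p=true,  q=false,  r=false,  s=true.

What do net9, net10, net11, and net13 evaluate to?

net9 = true  net10 = false  net11 = false  net13 = false

net1 = r OR q = false OR false = false
net2 = p OR s = true OR true = true
net3 = net1 AND s = false AND true = false
net4 = s AND net1 = true AND false = false
net5 = p AND r AND net4 = true AND false AND false = false
net6 = NOT net3 = NOT false = true
net7 = net4 OR net6 = false OR true = true
net9 = s AND net7 = true AND true = true
net10 = s AND net5 AND net9 = true AND false AND true = false
net11 = net2 AND net5 = true AND false = false
net13 = net7 AND net3 = true AND false = false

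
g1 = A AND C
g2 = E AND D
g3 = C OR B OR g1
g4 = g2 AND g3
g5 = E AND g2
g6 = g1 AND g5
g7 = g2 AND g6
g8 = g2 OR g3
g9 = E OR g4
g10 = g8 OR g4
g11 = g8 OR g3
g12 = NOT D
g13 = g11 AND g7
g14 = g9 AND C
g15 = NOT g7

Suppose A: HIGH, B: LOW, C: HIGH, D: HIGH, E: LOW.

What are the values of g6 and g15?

g6 = LOW, g15 = HIGH

g1 = A AND C = HIGH AND HIGH = HIGH
g2 = E AND D = LOW AND HIGH = LOW
g5 = E AND g2 = LOW AND LOW = LOW
g6 = g1 AND g5 = HIGH AND LOW = LOW
g7 = g2 AND g6 = LOW AND LOW = LOW
g15 = NOT g7 = NOT LOW = HIGH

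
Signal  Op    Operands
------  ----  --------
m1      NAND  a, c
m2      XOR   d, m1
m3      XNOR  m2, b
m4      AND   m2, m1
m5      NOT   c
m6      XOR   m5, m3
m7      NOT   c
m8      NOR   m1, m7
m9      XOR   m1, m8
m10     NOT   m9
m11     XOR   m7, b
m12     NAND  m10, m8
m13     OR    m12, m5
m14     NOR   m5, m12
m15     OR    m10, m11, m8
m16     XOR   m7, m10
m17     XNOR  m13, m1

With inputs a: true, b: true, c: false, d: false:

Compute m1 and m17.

m1 = true, m17 = true

m1 = a NAND c = true NAND false = true
m5 = NOT c = NOT false = true
m7 = NOT c = NOT false = true
m8 = m1 NOR m7 = true NOR true = false
m9 = m1 XOR m8 = true XOR false = true
m10 = NOT m9 = NOT true = false
m12 = m10 NAND m8 = false NAND false = true
m13 = m12 OR m5 = true OR true = true
m17 = m13 XNOR m1 = true XNOR true = true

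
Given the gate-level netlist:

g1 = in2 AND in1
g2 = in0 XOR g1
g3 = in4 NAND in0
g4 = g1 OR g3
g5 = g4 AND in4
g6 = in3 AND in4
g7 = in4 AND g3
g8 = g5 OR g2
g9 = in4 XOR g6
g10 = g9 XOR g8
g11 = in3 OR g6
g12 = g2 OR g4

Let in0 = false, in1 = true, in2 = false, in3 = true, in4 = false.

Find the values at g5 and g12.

g5 = false, g12 = true

g1 = in2 AND in1 = false AND true = false
g2 = in0 XOR g1 = false XOR false = false
g3 = in4 NAND in0 = false NAND false = true
g4 = g1 OR g3 = false OR true = true
g5 = g4 AND in4 = true AND false = false
g12 = g2 OR g4 = false OR true = true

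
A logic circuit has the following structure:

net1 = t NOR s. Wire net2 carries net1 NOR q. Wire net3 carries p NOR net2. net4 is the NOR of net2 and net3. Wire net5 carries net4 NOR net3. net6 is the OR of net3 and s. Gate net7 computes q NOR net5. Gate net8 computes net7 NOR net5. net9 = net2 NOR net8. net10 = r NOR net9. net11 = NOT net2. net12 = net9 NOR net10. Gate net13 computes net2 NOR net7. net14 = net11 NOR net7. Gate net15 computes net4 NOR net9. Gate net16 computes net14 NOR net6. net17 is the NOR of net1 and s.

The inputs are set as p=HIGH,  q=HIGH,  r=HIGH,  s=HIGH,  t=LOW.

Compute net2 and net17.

net2 = LOW; net17 = LOW

net1 = t NOR s = LOW NOR HIGH = LOW
net2 = net1 NOR q = LOW NOR HIGH = LOW
net17 = net1 NOR s = LOW NOR HIGH = LOW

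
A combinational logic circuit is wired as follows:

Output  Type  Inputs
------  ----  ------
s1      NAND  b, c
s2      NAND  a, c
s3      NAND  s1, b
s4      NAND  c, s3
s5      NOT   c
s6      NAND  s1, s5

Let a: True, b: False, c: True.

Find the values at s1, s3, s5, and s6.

s1 = True  s3 = True  s5 = False  s6 = True

s1 = b NAND c = False NAND True = True
s3 = s1 NAND b = True NAND False = True
s5 = NOT c = NOT True = False
s6 = s1 NAND s5 = True NAND False = True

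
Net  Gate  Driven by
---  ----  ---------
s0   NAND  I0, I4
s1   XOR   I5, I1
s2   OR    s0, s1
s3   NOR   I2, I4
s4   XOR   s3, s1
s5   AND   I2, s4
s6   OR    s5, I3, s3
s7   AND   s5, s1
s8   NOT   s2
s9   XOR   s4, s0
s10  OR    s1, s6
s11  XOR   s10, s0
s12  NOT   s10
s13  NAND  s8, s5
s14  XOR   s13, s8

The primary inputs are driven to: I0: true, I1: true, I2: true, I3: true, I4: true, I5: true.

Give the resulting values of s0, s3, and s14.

s0 = false; s3 = false; s14 = false

s0 = I0 NAND I4 = true NAND true = false
s1 = I5 XOR I1 = true XOR true = false
s2 = s0 OR s1 = false OR false = false
s3 = I2 NOR I4 = true NOR true = false
s4 = s3 XOR s1 = false XOR false = false
s5 = I2 AND s4 = true AND false = false
s8 = NOT s2 = NOT false = true
s13 = s8 NAND s5 = true NAND false = true
s14 = s13 XOR s8 = true XOR true = false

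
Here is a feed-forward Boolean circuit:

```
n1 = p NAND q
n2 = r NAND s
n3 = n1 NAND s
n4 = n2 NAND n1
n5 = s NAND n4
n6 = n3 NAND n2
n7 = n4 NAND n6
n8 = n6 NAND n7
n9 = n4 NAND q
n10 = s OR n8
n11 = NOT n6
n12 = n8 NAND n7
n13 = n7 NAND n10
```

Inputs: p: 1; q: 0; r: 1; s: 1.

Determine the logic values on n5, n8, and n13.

n5 = 0, n8 = 1, n13 = 1

n1 = p NAND q = 1 NAND 0 = 1
n2 = r NAND s = 1 NAND 1 = 0
n3 = n1 NAND s = 1 NAND 1 = 0
n4 = n2 NAND n1 = 0 NAND 1 = 1
n5 = s NAND n4 = 1 NAND 1 = 0
n6 = n3 NAND n2 = 0 NAND 0 = 1
n7 = n4 NAND n6 = 1 NAND 1 = 0
n8 = n6 NAND n7 = 1 NAND 0 = 1
n10 = s OR n8 = 1 OR 1 = 1
n13 = n7 NAND n10 = 0 NAND 1 = 1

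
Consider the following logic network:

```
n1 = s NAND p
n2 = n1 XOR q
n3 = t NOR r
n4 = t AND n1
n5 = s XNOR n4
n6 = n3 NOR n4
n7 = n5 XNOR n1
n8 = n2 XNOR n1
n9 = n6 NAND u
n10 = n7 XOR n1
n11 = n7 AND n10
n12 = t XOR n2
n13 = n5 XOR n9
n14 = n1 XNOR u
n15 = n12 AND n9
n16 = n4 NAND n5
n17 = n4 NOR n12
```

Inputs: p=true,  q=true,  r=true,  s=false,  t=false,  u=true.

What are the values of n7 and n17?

n1 = s NAND p = false NAND true = true
n2 = n1 XOR q = true XOR true = false
n4 = t AND n1 = false AND true = false
n5 = s XNOR n4 = false XNOR false = true
n7 = n5 XNOR n1 = true XNOR true = true
n12 = t XOR n2 = false XOR false = false
n17 = n4 NOR n12 = false NOR false = true

n7 = true  n17 = true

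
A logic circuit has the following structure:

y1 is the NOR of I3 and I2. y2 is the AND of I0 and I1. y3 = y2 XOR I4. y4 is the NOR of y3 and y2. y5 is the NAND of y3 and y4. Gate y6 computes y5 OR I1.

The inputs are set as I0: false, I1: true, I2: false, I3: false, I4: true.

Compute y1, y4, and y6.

y1 = true, y4 = false, y6 = true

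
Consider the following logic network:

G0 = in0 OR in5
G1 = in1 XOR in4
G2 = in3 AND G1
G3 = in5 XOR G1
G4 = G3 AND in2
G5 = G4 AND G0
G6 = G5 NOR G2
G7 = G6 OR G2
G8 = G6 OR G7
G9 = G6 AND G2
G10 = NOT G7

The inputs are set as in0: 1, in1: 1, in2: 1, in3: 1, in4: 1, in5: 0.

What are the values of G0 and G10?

G0 = 1  G10 = 0

G0 = in0 OR in5 = 1 OR 0 = 1
G1 = in1 XOR in4 = 1 XOR 1 = 0
G2 = in3 AND G1 = 1 AND 0 = 0
G3 = in5 XOR G1 = 0 XOR 0 = 0
G4 = G3 AND in2 = 0 AND 1 = 0
G5 = G4 AND G0 = 0 AND 1 = 0
G6 = G5 NOR G2 = 0 NOR 0 = 1
G7 = G6 OR G2 = 1 OR 0 = 1
G10 = NOT G7 = NOT 1 = 0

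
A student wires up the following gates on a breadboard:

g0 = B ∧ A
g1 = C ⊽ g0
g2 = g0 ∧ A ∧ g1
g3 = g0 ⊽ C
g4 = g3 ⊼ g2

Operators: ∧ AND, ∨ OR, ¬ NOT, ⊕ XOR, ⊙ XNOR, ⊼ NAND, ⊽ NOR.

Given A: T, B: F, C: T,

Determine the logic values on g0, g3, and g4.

g0 = B AND A = F AND T = F
g1 = C NOR g0 = T NOR F = F
g2 = g0 AND A AND g1 = F AND T AND F = F
g3 = g0 NOR C = F NOR T = F
g4 = g3 NAND g2 = F NAND F = T

g0 = F, g3 = F, g4 = T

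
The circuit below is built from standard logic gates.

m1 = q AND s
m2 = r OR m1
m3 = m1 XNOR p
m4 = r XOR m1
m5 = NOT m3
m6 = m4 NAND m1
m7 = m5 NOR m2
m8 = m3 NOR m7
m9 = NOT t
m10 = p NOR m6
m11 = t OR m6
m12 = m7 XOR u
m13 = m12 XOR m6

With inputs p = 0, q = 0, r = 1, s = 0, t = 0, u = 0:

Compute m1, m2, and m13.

m1 = 0, m2 = 1, m13 = 1

m1 = q AND s = 0 AND 0 = 0
m2 = r OR m1 = 1 OR 0 = 1
m3 = m1 XNOR p = 0 XNOR 0 = 1
m4 = r XOR m1 = 1 XOR 0 = 1
m5 = NOT m3 = NOT 1 = 0
m6 = m4 NAND m1 = 1 NAND 0 = 1
m7 = m5 NOR m2 = 0 NOR 1 = 0
m12 = m7 XOR u = 0 XOR 0 = 0
m13 = m12 XOR m6 = 0 XOR 1 = 1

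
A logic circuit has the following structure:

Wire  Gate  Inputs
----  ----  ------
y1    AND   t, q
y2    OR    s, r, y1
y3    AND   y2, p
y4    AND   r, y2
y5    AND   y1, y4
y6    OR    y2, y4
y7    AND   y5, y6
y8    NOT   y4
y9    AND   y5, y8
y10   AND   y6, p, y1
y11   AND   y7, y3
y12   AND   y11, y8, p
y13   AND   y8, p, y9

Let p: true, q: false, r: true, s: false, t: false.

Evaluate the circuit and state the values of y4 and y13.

y4 = true, y13 = false

y1 = t AND q = false AND false = false
y2 = s OR r OR y1 = false OR true OR false = true
y4 = r AND y2 = true AND true = true
y5 = y1 AND y4 = false AND true = false
y8 = NOT y4 = NOT true = false
y9 = y5 AND y8 = false AND false = false
y13 = y8 AND p AND y9 = false AND true AND false = false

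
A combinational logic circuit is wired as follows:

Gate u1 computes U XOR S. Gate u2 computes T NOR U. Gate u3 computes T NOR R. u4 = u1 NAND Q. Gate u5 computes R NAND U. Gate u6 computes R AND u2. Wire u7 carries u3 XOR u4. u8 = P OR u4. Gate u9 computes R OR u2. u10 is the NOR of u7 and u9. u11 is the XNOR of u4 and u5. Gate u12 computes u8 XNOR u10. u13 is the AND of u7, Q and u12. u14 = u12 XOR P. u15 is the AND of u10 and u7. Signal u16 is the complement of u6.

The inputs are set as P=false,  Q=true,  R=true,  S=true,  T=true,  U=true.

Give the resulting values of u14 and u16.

u14 = false; u16 = true

u1 = U XOR S = true XOR true = false
u2 = T NOR U = true NOR true = false
u3 = T NOR R = true NOR true = false
u4 = u1 NAND Q = false NAND true = true
u6 = R AND u2 = true AND false = false
u7 = u3 XOR u4 = false XOR true = true
u8 = P OR u4 = false OR true = true
u9 = R OR u2 = true OR false = true
u10 = u7 NOR u9 = true NOR true = false
u12 = u8 XNOR u10 = true XNOR false = false
u14 = u12 XOR P = false XOR false = false
u16 = NOT u6 = NOT false = true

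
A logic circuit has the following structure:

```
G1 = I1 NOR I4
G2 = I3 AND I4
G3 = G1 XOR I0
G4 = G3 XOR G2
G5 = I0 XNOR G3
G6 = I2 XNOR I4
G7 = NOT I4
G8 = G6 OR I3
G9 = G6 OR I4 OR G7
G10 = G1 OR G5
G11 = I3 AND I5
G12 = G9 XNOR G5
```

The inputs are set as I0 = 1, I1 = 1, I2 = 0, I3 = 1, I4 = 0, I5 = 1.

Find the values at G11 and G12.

G11 = 1  G12 = 1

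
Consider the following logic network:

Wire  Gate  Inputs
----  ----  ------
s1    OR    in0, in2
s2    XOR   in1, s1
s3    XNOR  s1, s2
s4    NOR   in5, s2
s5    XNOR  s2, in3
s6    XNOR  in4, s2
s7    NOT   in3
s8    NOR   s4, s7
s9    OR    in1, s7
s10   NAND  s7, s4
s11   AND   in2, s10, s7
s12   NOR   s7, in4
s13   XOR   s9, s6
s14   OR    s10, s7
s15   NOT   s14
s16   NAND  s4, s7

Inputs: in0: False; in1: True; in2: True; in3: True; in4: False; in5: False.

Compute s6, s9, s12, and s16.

s6 = True, s9 = True, s12 = True, s16 = True

s1 = in0 OR in2 = False OR True = True
s2 = in1 XOR s1 = True XOR True = False
s4 = in5 NOR s2 = False NOR False = True
s6 = in4 XNOR s2 = False XNOR False = True
s7 = NOT in3 = NOT True = False
s9 = in1 OR s7 = True OR False = True
s12 = s7 NOR in4 = False NOR False = True
s16 = s4 NAND s7 = True NAND False = True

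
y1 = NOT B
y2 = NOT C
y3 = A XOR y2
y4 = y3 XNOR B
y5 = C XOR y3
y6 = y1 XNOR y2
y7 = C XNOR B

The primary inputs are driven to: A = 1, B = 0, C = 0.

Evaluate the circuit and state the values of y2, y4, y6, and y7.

y2 = 1, y4 = 1, y6 = 1, y7 = 1

y1 = NOT B = NOT 0 = 1
y2 = NOT C = NOT 0 = 1
y3 = A XOR y2 = 1 XOR 1 = 0
y4 = y3 XNOR B = 0 XNOR 0 = 1
y6 = y1 XNOR y2 = 1 XNOR 1 = 1
y7 = C XNOR B = 0 XNOR 0 = 1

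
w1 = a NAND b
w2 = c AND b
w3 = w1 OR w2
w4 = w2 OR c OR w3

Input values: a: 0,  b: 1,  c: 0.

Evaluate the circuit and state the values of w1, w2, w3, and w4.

w1 = a NAND b = 0 NAND 1 = 1
w2 = c AND b = 0 AND 1 = 0
w3 = w1 OR w2 = 1 OR 0 = 1
w4 = w2 OR c OR w3 = 0 OR 0 OR 1 = 1

w1 = 1, w2 = 0, w3 = 1, w4 = 1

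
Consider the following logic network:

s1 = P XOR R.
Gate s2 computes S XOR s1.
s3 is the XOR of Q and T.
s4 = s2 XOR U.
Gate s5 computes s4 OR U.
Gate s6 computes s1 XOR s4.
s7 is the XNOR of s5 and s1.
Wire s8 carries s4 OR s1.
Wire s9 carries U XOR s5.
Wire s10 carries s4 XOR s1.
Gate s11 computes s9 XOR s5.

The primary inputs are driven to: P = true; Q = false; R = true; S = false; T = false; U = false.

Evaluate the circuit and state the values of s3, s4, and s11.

s3 = false, s4 = false, s11 = false

s1 = P XOR R = true XOR true = false
s2 = S XOR s1 = false XOR false = false
s3 = Q XOR T = false XOR false = false
s4 = s2 XOR U = false XOR false = false
s5 = s4 OR U = false OR false = false
s9 = U XOR s5 = false XOR false = false
s11 = s9 XOR s5 = false XOR false = false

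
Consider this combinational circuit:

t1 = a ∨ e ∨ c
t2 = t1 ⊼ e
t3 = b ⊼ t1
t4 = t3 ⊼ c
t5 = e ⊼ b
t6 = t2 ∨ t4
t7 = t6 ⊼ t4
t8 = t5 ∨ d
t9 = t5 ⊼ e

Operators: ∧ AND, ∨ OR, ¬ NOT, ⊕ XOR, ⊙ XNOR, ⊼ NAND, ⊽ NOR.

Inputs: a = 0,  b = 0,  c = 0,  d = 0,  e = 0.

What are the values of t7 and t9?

t7 = 0, t9 = 1

t1 = a OR e OR c = 0 OR 0 OR 0 = 0
t2 = t1 NAND e = 0 NAND 0 = 1
t3 = b NAND t1 = 0 NAND 0 = 1
t4 = t3 NAND c = 1 NAND 0 = 1
t5 = e NAND b = 0 NAND 0 = 1
t6 = t2 OR t4 = 1 OR 1 = 1
t7 = t6 NAND t4 = 1 NAND 1 = 0
t9 = t5 NAND e = 1 NAND 0 = 1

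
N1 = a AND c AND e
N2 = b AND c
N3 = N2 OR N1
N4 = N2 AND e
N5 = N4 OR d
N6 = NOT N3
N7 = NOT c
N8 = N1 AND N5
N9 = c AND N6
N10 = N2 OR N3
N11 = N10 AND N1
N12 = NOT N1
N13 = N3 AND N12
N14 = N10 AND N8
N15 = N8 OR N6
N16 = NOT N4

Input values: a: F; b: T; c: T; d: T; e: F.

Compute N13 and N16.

N13 = T, N16 = T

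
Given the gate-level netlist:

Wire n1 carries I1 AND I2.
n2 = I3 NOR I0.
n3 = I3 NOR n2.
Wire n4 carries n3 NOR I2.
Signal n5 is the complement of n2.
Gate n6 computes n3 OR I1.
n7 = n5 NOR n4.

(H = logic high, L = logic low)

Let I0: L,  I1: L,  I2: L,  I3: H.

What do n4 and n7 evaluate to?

n4 = H, n7 = L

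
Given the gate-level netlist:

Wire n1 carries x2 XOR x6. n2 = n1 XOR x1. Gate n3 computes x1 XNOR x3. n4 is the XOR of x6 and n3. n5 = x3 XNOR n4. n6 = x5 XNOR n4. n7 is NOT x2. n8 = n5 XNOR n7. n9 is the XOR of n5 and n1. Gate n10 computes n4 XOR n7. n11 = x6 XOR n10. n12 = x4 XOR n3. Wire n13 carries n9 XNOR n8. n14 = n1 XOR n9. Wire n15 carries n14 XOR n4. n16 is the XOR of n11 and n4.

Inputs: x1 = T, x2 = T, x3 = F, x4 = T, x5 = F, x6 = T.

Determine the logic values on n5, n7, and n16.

n5 = F, n7 = F, n16 = T

n3 = x1 XNOR x3 = T XNOR F = F
n4 = x6 XOR n3 = T XOR F = T
n5 = x3 XNOR n4 = F XNOR T = F
n7 = NOT x2 = NOT T = F
n10 = n4 XOR n7 = T XOR F = T
n11 = x6 XOR n10 = T XOR T = F
n16 = n11 XOR n4 = F XOR T = T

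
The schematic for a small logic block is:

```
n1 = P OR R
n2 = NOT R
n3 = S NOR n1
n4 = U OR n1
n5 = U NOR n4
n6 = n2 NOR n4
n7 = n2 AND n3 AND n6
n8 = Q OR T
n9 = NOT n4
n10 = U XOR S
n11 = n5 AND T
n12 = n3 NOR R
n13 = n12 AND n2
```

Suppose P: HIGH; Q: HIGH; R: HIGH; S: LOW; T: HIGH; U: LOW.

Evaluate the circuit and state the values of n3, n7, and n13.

n3 = LOW, n7 = LOW, n13 = LOW

n1 = P OR R = HIGH OR HIGH = HIGH
n2 = NOT R = NOT HIGH = LOW
n3 = S NOR n1 = LOW NOR HIGH = LOW
n4 = U OR n1 = LOW OR HIGH = HIGH
n6 = n2 NOR n4 = LOW NOR HIGH = LOW
n7 = n2 AND n3 AND n6 = LOW AND LOW AND LOW = LOW
n12 = n3 NOR R = LOW NOR HIGH = LOW
n13 = n12 AND n2 = LOW AND LOW = LOW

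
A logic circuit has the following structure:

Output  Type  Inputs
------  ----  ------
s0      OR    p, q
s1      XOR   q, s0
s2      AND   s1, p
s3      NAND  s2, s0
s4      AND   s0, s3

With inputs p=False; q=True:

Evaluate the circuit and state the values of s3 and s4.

s3 = True  s4 = True

s0 = p OR q = False OR True = True
s1 = q XOR s0 = True XOR True = False
s2 = s1 AND p = False AND False = False
s3 = s2 NAND s0 = False NAND True = True
s4 = s0 AND s3 = True AND True = True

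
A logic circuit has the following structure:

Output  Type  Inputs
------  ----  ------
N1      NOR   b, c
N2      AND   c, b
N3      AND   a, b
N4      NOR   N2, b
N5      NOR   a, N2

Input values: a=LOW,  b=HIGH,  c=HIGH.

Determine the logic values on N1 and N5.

N1 = LOW  N5 = LOW

N1 = b NOR c = HIGH NOR HIGH = LOW
N2 = c AND b = HIGH AND HIGH = HIGH
N5 = a NOR N2 = LOW NOR HIGH = LOW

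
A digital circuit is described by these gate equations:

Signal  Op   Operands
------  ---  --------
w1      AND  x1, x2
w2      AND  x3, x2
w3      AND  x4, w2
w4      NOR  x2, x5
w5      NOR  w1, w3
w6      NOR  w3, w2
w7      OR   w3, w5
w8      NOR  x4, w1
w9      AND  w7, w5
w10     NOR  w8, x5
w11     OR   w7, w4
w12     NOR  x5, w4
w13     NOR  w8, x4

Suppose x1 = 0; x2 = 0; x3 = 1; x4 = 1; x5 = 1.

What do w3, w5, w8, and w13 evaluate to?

w3 = 0; w5 = 1; w8 = 0; w13 = 0

w1 = x1 AND x2 = 0 AND 0 = 0
w2 = x3 AND x2 = 1 AND 0 = 0
w3 = x4 AND w2 = 1 AND 0 = 0
w5 = w1 NOR w3 = 0 NOR 0 = 1
w8 = x4 NOR w1 = 1 NOR 0 = 0
w13 = w8 NOR x4 = 0 NOR 1 = 0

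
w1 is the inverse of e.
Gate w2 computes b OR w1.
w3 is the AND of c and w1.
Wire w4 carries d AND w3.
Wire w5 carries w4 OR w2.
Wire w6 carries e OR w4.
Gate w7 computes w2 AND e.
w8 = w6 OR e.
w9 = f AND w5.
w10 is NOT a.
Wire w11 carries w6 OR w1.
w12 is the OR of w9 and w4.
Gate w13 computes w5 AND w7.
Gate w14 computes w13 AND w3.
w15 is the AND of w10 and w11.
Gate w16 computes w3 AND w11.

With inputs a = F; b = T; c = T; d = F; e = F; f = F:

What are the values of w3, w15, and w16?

w1 = NOT e = NOT F = T
w3 = c AND w1 = T AND T = T
w4 = d AND w3 = F AND T = F
w6 = e OR w4 = F OR F = F
w10 = NOT a = NOT F = T
w11 = w6 OR w1 = F OR T = T
w15 = w10 AND w11 = T AND T = T
w16 = w3 AND w11 = T AND T = T

w3 = T; w15 = T; w16 = T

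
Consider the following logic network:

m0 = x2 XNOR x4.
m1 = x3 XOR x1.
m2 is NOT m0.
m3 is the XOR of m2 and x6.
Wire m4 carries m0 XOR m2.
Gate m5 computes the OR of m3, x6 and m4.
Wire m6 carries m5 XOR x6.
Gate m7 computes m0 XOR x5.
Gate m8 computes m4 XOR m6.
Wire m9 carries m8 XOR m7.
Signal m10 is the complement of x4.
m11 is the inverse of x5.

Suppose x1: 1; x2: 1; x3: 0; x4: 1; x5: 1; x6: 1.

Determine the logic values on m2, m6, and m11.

m2 = 0; m6 = 0; m11 = 0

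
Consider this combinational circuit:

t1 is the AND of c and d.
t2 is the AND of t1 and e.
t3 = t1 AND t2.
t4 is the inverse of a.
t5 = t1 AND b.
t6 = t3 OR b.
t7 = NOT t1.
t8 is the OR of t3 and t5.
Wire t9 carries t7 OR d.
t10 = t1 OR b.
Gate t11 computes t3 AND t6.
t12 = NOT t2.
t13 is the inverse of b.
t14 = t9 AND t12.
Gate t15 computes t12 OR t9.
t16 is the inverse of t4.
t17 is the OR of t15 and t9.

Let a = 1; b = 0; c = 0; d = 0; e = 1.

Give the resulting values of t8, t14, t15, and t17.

t8 = 0, t14 = 1, t15 = 1, t17 = 1

t1 = c AND d = 0 AND 0 = 0
t2 = t1 AND e = 0 AND 1 = 0
t3 = t1 AND t2 = 0 AND 0 = 0
t5 = t1 AND b = 0 AND 0 = 0
t7 = NOT t1 = NOT 0 = 1
t8 = t3 OR t5 = 0 OR 0 = 0
t9 = t7 OR d = 1 OR 0 = 1
t12 = NOT t2 = NOT 0 = 1
t14 = t9 AND t12 = 1 AND 1 = 1
t15 = t12 OR t9 = 1 OR 1 = 1
t17 = t15 OR t9 = 1 OR 1 = 1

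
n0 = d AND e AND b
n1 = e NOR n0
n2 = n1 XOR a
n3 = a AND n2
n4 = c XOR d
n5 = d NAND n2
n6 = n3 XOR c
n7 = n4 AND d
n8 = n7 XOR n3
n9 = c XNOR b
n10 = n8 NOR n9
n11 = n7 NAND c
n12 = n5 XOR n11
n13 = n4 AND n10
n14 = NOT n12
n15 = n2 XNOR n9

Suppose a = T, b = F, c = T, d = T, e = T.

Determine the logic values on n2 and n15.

n0 = d AND e AND b = T AND T AND F = F
n1 = e NOR n0 = T NOR F = F
n2 = n1 XOR a = F XOR T = T
n9 = c XNOR b = T XNOR F = F
n15 = n2 XNOR n9 = T XNOR F = F

n2 = T; n15 = F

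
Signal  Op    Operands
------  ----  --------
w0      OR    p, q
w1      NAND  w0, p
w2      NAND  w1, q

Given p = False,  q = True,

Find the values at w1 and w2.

w0 = p OR q = False OR True = True
w1 = w0 NAND p = True NAND False = True
w2 = w1 NAND q = True NAND True = False

w1 = True, w2 = False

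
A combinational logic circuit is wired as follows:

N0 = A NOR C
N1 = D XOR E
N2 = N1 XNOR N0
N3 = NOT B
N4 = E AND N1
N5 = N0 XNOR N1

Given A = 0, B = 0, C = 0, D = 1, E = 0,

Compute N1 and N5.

N1 = 1, N5 = 1

N0 = A NOR C = 0 NOR 0 = 1
N1 = D XOR E = 1 XOR 0 = 1
N5 = N0 XNOR N1 = 1 XNOR 1 = 1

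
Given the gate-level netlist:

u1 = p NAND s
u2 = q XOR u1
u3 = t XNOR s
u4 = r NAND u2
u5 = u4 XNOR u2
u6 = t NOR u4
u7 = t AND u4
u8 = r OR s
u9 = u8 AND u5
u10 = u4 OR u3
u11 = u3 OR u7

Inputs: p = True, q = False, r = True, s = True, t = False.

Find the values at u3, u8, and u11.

u3 = False, u8 = True, u11 = False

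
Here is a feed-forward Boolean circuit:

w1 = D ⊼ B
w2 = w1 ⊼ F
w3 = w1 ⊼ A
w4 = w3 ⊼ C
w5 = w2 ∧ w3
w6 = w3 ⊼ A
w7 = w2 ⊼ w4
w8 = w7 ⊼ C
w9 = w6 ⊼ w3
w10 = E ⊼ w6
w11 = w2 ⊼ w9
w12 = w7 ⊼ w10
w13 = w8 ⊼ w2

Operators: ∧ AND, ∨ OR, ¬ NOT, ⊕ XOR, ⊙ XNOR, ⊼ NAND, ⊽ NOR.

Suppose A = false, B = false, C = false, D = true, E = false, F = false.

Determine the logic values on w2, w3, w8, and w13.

w1 = D NAND B = true NAND false = true
w2 = w1 NAND F = true NAND false = true
w3 = w1 NAND A = true NAND false = true
w4 = w3 NAND C = true NAND false = true
w7 = w2 NAND w4 = true NAND true = false
w8 = w7 NAND C = false NAND false = true
w13 = w8 NAND w2 = true NAND true = false

w2 = true  w3 = true  w8 = true  w13 = false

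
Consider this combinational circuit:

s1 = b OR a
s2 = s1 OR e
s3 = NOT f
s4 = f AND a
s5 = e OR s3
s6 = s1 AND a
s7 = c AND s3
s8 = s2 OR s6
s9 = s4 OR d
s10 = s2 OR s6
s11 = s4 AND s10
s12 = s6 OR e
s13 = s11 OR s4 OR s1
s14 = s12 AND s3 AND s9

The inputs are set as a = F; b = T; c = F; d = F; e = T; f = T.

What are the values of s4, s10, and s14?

s4 = F, s10 = T, s14 = F

s1 = b OR a = T OR F = T
s2 = s1 OR e = T OR T = T
s3 = NOT f = NOT T = F
s4 = f AND a = T AND F = F
s6 = s1 AND a = T AND F = F
s9 = s4 OR d = F OR F = F
s10 = s2 OR s6 = T OR F = T
s12 = s6 OR e = F OR T = T
s14 = s12 AND s3 AND s9 = T AND F AND F = F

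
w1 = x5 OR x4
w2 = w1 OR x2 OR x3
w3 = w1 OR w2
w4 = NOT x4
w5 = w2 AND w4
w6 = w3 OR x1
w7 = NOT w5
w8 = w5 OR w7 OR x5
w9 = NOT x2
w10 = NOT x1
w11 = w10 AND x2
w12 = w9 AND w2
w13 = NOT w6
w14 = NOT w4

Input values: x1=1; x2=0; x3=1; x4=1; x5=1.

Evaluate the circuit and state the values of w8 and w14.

w1 = x5 OR x4 = 1 OR 1 = 1
w2 = w1 OR x2 OR x3 = 1 OR 0 OR 1 = 1
w4 = NOT x4 = NOT 1 = 0
w5 = w2 AND w4 = 1 AND 0 = 0
w7 = NOT w5 = NOT 0 = 1
w8 = w5 OR w7 OR x5 = 0 OR 1 OR 1 = 1
w14 = NOT w4 = NOT 0 = 1

w8 = 1, w14 = 1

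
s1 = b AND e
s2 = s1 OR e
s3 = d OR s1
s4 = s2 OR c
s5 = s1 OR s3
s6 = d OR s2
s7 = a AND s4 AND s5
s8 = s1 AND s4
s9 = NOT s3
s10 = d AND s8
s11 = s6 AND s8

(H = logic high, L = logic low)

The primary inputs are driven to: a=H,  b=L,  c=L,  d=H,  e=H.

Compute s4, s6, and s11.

s1 = b AND e = L AND H = L
s2 = s1 OR e = L OR H = H
s4 = s2 OR c = H OR L = H
s6 = d OR s2 = H OR H = H
s8 = s1 AND s4 = L AND H = L
s11 = s6 AND s8 = H AND L = L

s4 = H, s6 = H, s11 = L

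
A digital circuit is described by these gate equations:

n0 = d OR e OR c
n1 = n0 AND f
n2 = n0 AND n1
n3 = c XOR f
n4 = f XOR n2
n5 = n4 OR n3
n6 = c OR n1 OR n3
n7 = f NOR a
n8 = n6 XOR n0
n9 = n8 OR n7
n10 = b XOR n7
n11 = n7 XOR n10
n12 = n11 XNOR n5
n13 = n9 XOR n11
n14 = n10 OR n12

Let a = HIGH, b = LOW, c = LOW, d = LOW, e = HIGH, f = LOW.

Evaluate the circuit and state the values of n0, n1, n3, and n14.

n0 = d OR e OR c = LOW OR HIGH OR LOW = HIGH
n1 = n0 AND f = HIGH AND LOW = LOW
n2 = n0 AND n1 = HIGH AND LOW = LOW
n3 = c XOR f = LOW XOR LOW = LOW
n4 = f XOR n2 = LOW XOR LOW = LOW
n5 = n4 OR n3 = LOW OR LOW = LOW
n7 = f NOR a = LOW NOR HIGH = LOW
n10 = b XOR n7 = LOW XOR LOW = LOW
n11 = n7 XOR n10 = LOW XOR LOW = LOW
n12 = n11 XNOR n5 = LOW XNOR LOW = HIGH
n14 = n10 OR n12 = LOW OR HIGH = HIGH

n0 = HIGH; n1 = LOW; n3 = LOW; n14 = HIGH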